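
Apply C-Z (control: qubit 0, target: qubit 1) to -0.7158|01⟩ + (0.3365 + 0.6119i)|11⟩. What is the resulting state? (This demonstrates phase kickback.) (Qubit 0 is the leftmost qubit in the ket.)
-0.7158|01⟩ + (-0.3365 - 0.6119i)|11⟩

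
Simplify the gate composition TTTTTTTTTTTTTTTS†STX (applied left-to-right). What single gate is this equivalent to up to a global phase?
X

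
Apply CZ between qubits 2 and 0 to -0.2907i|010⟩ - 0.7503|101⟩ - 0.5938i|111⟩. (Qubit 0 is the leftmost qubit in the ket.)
-0.2907i|010⟩ + 0.7503|101⟩ + 0.5938i|111⟩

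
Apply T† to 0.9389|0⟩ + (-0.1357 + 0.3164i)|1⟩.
0.9389|0⟩ + (0.1278 + 0.3197i)|1⟩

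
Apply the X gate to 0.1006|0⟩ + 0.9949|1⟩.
0.9949|0⟩ + 0.1006|1⟩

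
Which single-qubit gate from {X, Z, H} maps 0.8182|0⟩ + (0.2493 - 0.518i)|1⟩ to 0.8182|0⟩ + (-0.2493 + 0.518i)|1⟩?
Z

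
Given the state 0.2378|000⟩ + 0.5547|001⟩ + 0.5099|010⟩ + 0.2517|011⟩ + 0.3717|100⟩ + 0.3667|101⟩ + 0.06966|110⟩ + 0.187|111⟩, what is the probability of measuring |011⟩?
0.06335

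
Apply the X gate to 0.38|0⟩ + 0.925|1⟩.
0.925|0⟩ + 0.38|1⟩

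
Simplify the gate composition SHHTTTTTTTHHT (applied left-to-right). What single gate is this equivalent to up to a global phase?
S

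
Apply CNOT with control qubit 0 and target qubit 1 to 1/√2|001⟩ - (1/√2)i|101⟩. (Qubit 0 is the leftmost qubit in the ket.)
1/√2|001⟩ - (1/√2)i|111⟩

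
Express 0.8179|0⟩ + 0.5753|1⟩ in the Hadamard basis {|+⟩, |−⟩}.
0.9851|+⟩ + 0.1715|−⟩

With |ψ⟩ = α|0⟩ + β|1⟩, the Hadamard-basis coefficients are ⟨+|ψ⟩ = (α + β)/√2 and ⟨−|ψ⟩ = (α − β)/√2.
Here α = 0.8179, β = 0.5753: (α + β)/√2 = 0.9851, (α − β)/√2 = 0.1715.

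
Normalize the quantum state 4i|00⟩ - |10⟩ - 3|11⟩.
0.7845i|00⟩ - 0.1961|10⟩ - 0.5883|11⟩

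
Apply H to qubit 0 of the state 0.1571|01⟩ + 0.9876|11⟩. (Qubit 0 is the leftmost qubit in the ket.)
0.8094|01⟩ - 0.5873|11⟩

H on qubit 0 mixes each pair of kets that differ only in qubit 0: amplitudes (a, b) of (|…0…⟩, |…1…⟩) become ((a + b)/√2, (a − b)/√2). Kets absent from the input have amplitude 0.
(|01⟩, |11⟩): (a, b) = (0.1571, 0.9876) → (0.8094, -0.5873)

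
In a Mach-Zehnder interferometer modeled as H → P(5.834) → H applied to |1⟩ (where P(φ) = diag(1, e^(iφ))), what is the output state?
(0.0496 + 0.2171i)|0⟩ + (0.9504 - 0.2171i)|1⟩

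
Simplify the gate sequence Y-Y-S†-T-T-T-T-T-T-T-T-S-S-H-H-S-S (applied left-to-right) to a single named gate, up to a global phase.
S†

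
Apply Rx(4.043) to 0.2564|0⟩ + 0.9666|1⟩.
(-0.1117 - 0.8701i)|0⟩ + (-0.4211 - 0.2308i)|1⟩

Rx(4.043) = [[cos(θ/2), −i·sin(θ/2)], [−i·sin(θ/2), cos(θ/2)]]; θ = 4.043, cos(θ/2) ≈ -0.435599, sin(θ/2) ≈ 0.900141.
With a = amp(|0⟩) = 0.2564 and b = amp(|1⟩) = 0.9666:
new amp(|0⟩) = (-0.435599)·a + (-0.900141i)·b = (-0.1117 - 0.8701i)
new amp(|1⟩) = (-0.900141i)·a + (-0.435599)·b = (-0.4211 - 0.2308i)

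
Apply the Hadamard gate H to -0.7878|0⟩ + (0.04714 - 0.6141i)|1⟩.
(-0.5237 - 0.4342i)|0⟩ + (-0.5904 + 0.4342i)|1⟩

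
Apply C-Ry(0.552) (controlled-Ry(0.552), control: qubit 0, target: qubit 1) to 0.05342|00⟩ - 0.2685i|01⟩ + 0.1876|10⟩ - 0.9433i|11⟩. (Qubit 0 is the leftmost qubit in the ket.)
0.05342|00⟩ - 0.2685i|01⟩ + (0.1805 + 0.2571i)|10⟩ + (0.05112 - 0.9076i)|11⟩

C-Ry(0.552) leaves the control-|0⟩ kets |00⟩, |01⟩ unchanged and applies Ry(0.552) to qubit 1 on the control-|1⟩ pair (|10⟩, |11⟩).
Ry(0.552) = [[cos(θ/2), −sin(θ/2)], [sin(θ/2), cos(θ/2)]]; θ = 0.552, cos(θ/2) ≈ 0.962153, sin(θ/2) ≈ 0.272509.
With a = amp(|10⟩) = 0.1876 and b = amp(|11⟩) = -0.9433i:
new amp(|10⟩) = (0.962153)·a + (-0.272509)·b = (0.1805 + 0.2571i)
new amp(|11⟩) = (0.272509)·a + (0.962153)·b = (0.05112 - 0.9076i)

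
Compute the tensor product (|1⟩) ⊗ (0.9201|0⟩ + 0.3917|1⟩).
0.9201|10⟩ + 0.3917|11⟩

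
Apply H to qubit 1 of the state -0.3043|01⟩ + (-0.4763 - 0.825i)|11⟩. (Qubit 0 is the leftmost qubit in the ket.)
-0.2152|00⟩ + 0.2152|01⟩ + (-0.3368 - 0.5834i)|10⟩ + (0.3368 + 0.5834i)|11⟩

H on qubit 1 mixes each pair of kets that differ only in qubit 1: amplitudes (a, b) of (|…0…⟩, |…1…⟩) become ((a + b)/√2, (a − b)/√2). Kets absent from the input have amplitude 0.
(|00⟩, |01⟩): (a, b) = (0, -0.3043) → (-0.2152, 0.2152)
(|10⟩, |11⟩): (a, b) = (0, (-0.4763 - 0.825i)) → ((-0.3368 - 0.5834i), (0.3368 + 0.5834i))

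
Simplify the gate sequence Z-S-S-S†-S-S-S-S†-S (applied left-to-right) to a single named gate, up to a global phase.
Z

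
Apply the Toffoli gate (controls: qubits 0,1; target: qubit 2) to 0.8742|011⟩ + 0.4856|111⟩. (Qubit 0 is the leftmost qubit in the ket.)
0.8742|011⟩ + 0.4856|110⟩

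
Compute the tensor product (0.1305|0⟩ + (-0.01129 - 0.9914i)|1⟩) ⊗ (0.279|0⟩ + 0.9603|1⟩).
0.03641|00⟩ + 0.1253|01⟩ + (-0.00315 - 0.2766i)|10⟩ + (-0.01084 - 0.952i)|11⟩

amp(|b₁b₂…⟩) = product of the factor amplitudes for bits b₁, b₂, …; only kets whose every factor amplitude is nonzero survive.
|00⟩: (0.1305)(0.279) = 0.03641
|01⟩: (0.1305)(0.9603) = 0.1253
|10⟩: (-0.01129 - 0.9914i)(0.279) = (-0.00315 - 0.2766i)
|11⟩: (-0.01129 - 0.9914i)(0.9603) = (-0.01084 - 0.952i)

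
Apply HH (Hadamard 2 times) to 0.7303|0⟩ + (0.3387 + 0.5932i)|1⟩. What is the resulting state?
0.7303|0⟩ + (0.3387 + 0.5932i)|1⟩

H² = I, so an even number of Hadamards cancels: H^2 = I and the state is unchanged.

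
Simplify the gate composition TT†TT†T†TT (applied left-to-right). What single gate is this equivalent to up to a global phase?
T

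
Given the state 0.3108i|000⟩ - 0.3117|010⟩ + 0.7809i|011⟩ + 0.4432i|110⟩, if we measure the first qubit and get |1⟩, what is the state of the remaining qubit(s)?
i|10⟩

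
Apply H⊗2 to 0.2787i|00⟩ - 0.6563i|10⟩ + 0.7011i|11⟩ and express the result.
0.1618i|00⟩ - 0.5394i|01⟩ + 0.117i|10⟩ + 0.8181i|11⟩

H⊗2 gives amp(|y⟩) = (1/2) Σ_x (−1)^(x·y) amp(|x⟩), where x·y is the number of positions in which both x and y have a 1.
|00⟩: (0.2787i - 0.6563i + 0.7011i)/2 = 0.1618i
|01⟩: (0.2787i - 0.6563i - 0.7011i)/2 = -0.5394i
|10⟩: (0.2787i + 0.6563i - 0.7011i)/2 = 0.117i
|11⟩: (0.2787i + 0.6563i + 0.7011i)/2 = 0.8181i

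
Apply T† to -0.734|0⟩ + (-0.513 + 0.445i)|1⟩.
-0.734|0⟩ + (-0.04808 + 0.6774i)|1⟩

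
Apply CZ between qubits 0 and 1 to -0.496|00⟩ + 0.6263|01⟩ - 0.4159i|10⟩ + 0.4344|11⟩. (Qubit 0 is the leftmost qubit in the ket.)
-0.496|00⟩ + 0.6263|01⟩ - 0.4159i|10⟩ - 0.4344|11⟩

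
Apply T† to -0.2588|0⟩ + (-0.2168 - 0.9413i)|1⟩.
-0.2588|0⟩ + (-0.8189 - 0.5123i)|1⟩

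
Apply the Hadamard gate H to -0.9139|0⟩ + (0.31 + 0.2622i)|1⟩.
(-0.427 + 0.1854i)|0⟩ + (-0.8654 - 0.1854i)|1⟩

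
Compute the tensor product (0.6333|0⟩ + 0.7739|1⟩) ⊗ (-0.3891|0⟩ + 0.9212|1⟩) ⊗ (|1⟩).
-0.2464|001⟩ + 0.5834|011⟩ - 0.3011|101⟩ + 0.7129|111⟩

amp(|b₁b₂…⟩) = product of the factor amplitudes for bits b₁, b₂, …; only kets whose every factor amplitude is nonzero survive.
|001⟩: (0.6333)(-0.3891)(1) = -0.2464
|011⟩: (0.6333)(0.9212)(1) = 0.5834
|101⟩: (0.7739)(-0.3891)(1) = -0.3011
|111⟩: (0.7739)(0.9212)(1) = 0.7129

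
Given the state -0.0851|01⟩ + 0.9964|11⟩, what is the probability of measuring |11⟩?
0.9928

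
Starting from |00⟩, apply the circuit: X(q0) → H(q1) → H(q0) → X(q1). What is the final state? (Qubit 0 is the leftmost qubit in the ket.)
1/2|00⟩ + 1/2|01⟩ - 1/2|10⟩ - 1/2|11⟩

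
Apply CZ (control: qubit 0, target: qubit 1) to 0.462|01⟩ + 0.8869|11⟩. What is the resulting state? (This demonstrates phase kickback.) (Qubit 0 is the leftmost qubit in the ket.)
0.462|01⟩ - 0.8869|11⟩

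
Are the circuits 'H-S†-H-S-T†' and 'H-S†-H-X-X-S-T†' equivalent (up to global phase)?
Yes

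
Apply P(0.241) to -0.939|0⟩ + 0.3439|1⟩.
-0.939|0⟩ + (0.334 + 0.08208i)|1⟩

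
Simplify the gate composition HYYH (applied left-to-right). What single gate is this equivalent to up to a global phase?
I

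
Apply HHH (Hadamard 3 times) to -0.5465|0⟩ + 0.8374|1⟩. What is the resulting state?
0.2057|0⟩ - 0.9786|1⟩

H² = I, so H^3 = H: a single Hadamard. With (a, b) = (-0.5465, 0.8374), H gives ((a + b)/√2, (a − b)/√2) = (0.2057, -0.9786).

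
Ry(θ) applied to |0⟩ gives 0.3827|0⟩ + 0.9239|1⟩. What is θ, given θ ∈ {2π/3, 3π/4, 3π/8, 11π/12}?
3π/4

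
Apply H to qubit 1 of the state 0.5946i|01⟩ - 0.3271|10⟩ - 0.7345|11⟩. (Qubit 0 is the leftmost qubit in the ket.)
0.4204i|00⟩ - 0.4204i|01⟩ - 0.7507|10⟩ + 0.2881|11⟩

H on qubit 1 mixes each pair of kets that differ only in qubit 1: amplitudes (a, b) of (|…0…⟩, |…1…⟩) become ((a + b)/√2, (a − b)/√2). Kets absent from the input have amplitude 0.
(|00⟩, |01⟩): (a, b) = (0, 0.5946i) → (0.4204i, -0.4204i)
(|10⟩, |11⟩): (a, b) = (-0.3271, -0.7345) → (-0.7507, 0.2881)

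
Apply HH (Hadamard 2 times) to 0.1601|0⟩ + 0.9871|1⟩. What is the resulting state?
0.1601|0⟩ + 0.9871|1⟩

H² = I, so an even number of Hadamards cancels: H^2 = I and the state is unchanged.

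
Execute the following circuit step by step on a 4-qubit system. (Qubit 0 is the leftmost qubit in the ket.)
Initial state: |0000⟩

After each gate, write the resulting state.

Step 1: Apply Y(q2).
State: i|0010⟩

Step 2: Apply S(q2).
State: -|0010⟩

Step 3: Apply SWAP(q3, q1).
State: -|0010⟩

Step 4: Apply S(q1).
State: -|0010⟩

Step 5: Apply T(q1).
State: -|0010⟩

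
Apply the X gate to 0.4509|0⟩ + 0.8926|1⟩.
0.8926|0⟩ + 0.4509|1⟩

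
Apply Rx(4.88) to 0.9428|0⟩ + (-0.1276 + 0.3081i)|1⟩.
(-0.5213 + 0.08236i)|0⟩ + (0.09746 - 0.8438i)|1⟩

Rx(4.88) = [[cos(θ/2), −i·sin(θ/2)], [−i·sin(θ/2), cos(θ/2)]]; θ = 4.88, cos(θ/2) ≈ -0.763815, sin(θ/2) ≈ 0.645435.
With a = amp(|0⟩) = 0.9428 and b = amp(|1⟩) = (-0.1276 + 0.3081i):
new amp(|0⟩) = (-0.763815)·a + (-0.645435i)·b = (-0.5213 + 0.08236i)
new amp(|1⟩) = (-0.645435i)·a + (-0.763815)·b = (0.09746 - 0.8438i)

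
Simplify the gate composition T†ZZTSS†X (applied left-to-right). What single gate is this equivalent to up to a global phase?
X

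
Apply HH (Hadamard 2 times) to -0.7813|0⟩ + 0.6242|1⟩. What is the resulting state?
-0.7813|0⟩ + 0.6242|1⟩

H² = I, so an even number of Hadamards cancels: H^2 = I and the state is unchanged.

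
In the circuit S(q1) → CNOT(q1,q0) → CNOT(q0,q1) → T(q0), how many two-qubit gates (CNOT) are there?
2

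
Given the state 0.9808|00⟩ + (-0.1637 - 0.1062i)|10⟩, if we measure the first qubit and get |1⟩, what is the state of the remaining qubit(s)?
(-0.8389 - 0.5442i)|0⟩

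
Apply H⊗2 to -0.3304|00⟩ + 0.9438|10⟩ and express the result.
0.3067|00⟩ + 0.3067|01⟩ - 0.6371|10⟩ - 0.6371|11⟩

H⊗2 gives amp(|y⟩) = (1/2) Σ_x (−1)^(x·y) amp(|x⟩), where x·y is the number of positions in which both x and y have a 1.
|00⟩: (-0.3304 + 0.9438)/2 = 0.3067
|01⟩: (-0.3304 + 0.9438)/2 = 0.3067
|10⟩: (-0.3304 - 0.9438)/2 = -0.6371
|11⟩: (-0.3304 - 0.9438)/2 = -0.6371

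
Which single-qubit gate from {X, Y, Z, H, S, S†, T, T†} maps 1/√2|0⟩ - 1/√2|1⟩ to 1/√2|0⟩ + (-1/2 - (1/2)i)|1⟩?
T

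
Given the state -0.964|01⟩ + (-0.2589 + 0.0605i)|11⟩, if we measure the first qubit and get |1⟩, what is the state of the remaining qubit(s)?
(-0.9738 + 0.2276i)|1⟩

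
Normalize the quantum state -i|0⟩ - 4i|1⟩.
-0.2425i|0⟩ - 0.9701i|1⟩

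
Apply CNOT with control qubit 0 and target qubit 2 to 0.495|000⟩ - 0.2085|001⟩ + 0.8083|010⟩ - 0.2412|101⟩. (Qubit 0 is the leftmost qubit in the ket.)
0.495|000⟩ - 0.2085|001⟩ + 0.8083|010⟩ - 0.2412|100⟩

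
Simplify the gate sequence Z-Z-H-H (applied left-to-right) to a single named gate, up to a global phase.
I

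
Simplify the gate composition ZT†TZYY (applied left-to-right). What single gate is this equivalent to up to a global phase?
I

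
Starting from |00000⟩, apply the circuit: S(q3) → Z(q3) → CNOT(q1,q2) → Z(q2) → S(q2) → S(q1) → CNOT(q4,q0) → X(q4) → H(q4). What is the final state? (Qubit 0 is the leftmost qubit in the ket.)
1/√2|00000⟩ - 1/√2|00001⟩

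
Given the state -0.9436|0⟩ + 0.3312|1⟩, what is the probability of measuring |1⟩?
0.1097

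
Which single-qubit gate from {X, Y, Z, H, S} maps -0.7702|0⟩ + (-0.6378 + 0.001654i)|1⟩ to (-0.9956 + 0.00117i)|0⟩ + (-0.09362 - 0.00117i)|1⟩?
H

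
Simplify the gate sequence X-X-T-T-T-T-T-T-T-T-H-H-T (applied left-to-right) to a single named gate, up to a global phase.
T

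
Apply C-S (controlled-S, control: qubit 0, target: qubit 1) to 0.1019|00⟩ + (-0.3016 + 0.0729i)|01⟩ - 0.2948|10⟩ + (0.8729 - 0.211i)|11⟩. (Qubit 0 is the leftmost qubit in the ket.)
0.1019|00⟩ + (-0.3016 + 0.0729i)|01⟩ - 0.2948|10⟩ + (0.211 + 0.8729i)|11⟩

C-S leaves the control-|0⟩ kets |00⟩, |01⟩ unchanged and applies S to qubit 1 on the control-|1⟩ pair (|10⟩, |11⟩).
S = [[1, 0], [0, i]].
With a = amp(|10⟩) = -0.2948 and b = amp(|11⟩) = (0.8729 - 0.211i):
new amp(|10⟩) = (1)·a = -0.2948
new amp(|11⟩) = (i)·b = (0.211 + 0.8729i)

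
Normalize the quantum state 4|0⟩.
|0⟩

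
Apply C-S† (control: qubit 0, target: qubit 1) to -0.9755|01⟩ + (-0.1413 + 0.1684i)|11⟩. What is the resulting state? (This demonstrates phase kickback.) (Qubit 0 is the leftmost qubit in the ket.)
-0.9755|01⟩ + (0.1684 + 0.1413i)|11⟩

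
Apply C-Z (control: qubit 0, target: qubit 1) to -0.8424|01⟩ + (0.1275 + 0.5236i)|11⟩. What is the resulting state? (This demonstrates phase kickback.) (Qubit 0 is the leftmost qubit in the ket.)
-0.8424|01⟩ + (-0.1275 - 0.5236i)|11⟩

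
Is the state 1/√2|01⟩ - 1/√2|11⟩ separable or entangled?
Separable

Writing the state as a|00⟩ + b|01⟩ + c|10⟩ + d|11⟩, it is a product state iff ad − bc = 0.
Here (a, b, c, d) = (0, 1/√2, 0, -1/√2): ad − bc = (0)(-1/√2) − (1/√2)(0) = 0, so the state is separable.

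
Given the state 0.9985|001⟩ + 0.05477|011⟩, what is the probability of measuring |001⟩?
0.997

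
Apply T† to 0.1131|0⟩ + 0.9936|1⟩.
0.1131|0⟩ + (0.7026 - 0.7026i)|1⟩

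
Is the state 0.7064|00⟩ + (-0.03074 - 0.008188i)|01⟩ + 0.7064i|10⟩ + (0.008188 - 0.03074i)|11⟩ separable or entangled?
Separable

Writing the state as a|00⟩ + b|01⟩ + c|10⟩ + d|11⟩, it is a product state iff ad − bc = 0.
Here (a, b, c, d) = (0.7064, (-0.03074 - 0.008188i), 0.7064i, (0.008188 - 0.03074i)): ad − bc = (0.7064)(0.008188 - 0.03074i) − (-0.03074 - 0.008188i)(0.7064i) = 0, so the state is separable.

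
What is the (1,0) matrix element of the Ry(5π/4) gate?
0.9239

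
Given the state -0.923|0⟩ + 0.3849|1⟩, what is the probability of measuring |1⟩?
0.1481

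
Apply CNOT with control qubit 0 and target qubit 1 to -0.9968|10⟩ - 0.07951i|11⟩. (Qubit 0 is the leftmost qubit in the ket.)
-0.07951i|10⟩ - 0.9968|11⟩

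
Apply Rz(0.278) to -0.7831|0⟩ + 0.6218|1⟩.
(-0.7755 + 0.1085i)|0⟩ + (0.6158 + 0.08615i)|1⟩

Rz(0.278) = [[e^(−iθ/2), 0], [0, e^(iθ/2)]] with e^(±iθ/2) = cos(θ/2) ± i·sin(θ/2); θ = 0.278, cos(θ/2) ≈ 0.990355, sin(θ/2) ≈ 0.138553.
With a = amp(|0⟩) = -0.7831 and b = amp(|1⟩) = 0.6218:
new amp(|0⟩) = (0.990355 - 0.138553i)·a = (-0.7755 + 0.1085i)
new amp(|1⟩) = (0.990355 + 0.138553i)·b = (0.6158 + 0.08615i)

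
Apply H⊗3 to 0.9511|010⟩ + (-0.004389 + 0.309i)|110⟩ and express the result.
(0.3347 + 0.1092i)|000⟩ + (0.3347 + 0.1092i)|001⟩ + (-0.3347 - 0.1092i)|010⟩ + (-0.3347 - 0.1092i)|011⟩ + (0.3378 - 0.1092i)|100⟩ + (0.3378 - 0.1092i)|101⟩ + (-0.3378 + 0.1092i)|110⟩ + (-0.3378 + 0.1092i)|111⟩

H⊗3 gives amp(|y⟩) = (1/2√2) Σ_x (−1)^(x·y) amp(|x⟩), where x·y is the number of positions in which both x and y have a 1.
|000⟩: (0.9511 + (-0.004389 + 0.309i))/(2√2) = (0.3347 + 0.1092i)
|001⟩: (0.9511 + (-0.004389 + 0.309i))/(2√2) = (0.3347 + 0.1092i)
|010⟩: (-0.9511 - (-0.004389 + 0.309i))/(2√2) = (-0.3347 - 0.1092i)
|011⟩: (-0.9511 - (-0.004389 + 0.309i))/(2√2) = (-0.3347 - 0.1092i)
|100⟩: (0.9511 - (-0.004389 + 0.309i))/(2√2) = (0.3378 - 0.1092i)
|101⟩: (0.9511 - (-0.004389 + 0.309i))/(2√2) = (0.3378 - 0.1092i)
|110⟩: (-0.9511 + (-0.004389 + 0.309i))/(2√2) = (-0.3378 + 0.1092i)
|111⟩: (-0.9511 + (-0.004389 + 0.309i))/(2√2) = (-0.3378 + 0.1092i)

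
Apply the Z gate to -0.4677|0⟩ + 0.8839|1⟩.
-0.4677|0⟩ - 0.8839|1⟩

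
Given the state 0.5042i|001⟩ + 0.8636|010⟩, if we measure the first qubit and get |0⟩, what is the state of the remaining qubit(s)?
0.5042i|01⟩ + 0.8636|10⟩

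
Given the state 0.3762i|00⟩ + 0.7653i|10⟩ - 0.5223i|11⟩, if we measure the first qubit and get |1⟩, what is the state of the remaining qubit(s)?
0.826i|0⟩ - 0.5637i|1⟩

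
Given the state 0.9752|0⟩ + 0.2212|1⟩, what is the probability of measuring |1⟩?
0.04893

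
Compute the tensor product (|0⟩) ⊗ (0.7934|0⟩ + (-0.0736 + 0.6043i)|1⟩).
0.7934|00⟩ + (-0.0736 + 0.6043i)|01⟩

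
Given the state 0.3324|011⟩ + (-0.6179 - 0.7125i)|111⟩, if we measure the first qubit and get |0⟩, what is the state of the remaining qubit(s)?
|11⟩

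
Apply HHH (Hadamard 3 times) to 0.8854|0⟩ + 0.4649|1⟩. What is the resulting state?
0.9548|0⟩ + 0.2973|1⟩

H² = I, so H^3 = H: a single Hadamard. With (a, b) = (0.8854, 0.4649), H gives ((a + b)/√2, (a − b)/√2) = (0.9548, 0.2973).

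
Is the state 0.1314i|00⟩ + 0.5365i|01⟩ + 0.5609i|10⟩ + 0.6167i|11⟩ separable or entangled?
Entangled

Writing the state as a|00⟩ + b|01⟩ + c|10⟩ + d|11⟩, it is a product state iff ad − bc = 0.
Here (a, b, c, d) = (0.1314i, 0.5365i, 0.5609i, 0.6167i): ad − bc = (0.1314i)(0.6167i) − (0.5365i)(0.5609i) = 0.2199 ≠ 0, so the state is entangled.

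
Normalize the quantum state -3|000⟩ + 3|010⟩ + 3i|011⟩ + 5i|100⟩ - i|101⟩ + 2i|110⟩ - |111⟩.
-0.3939|000⟩ + 0.3939|010⟩ + 0.3939i|011⟩ + 0.6565i|100⟩ - 0.1313i|101⟩ + 0.2626i|110⟩ - 0.1313|111⟩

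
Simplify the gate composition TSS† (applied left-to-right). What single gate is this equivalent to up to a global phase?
T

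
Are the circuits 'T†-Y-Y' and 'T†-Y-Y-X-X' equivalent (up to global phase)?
Yes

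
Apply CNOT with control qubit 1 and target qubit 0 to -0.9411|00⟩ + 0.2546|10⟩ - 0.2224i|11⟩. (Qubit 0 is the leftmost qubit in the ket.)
-0.9411|00⟩ - 0.2224i|01⟩ + 0.2546|10⟩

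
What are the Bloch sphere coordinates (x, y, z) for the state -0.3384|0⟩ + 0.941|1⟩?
(-0.6369, 0, -0.771)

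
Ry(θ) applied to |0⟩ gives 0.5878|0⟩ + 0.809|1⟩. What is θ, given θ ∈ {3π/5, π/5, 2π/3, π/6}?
3π/5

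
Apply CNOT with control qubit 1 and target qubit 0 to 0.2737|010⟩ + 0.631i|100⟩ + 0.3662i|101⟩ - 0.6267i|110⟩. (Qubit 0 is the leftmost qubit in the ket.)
-0.6267i|010⟩ + 0.631i|100⟩ + 0.3662i|101⟩ + 0.2737|110⟩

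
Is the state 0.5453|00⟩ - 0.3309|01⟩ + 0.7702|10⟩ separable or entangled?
Entangled

Writing the state as a|00⟩ + b|01⟩ + c|10⟩ + d|11⟩, it is a product state iff ad − bc = 0.
Here (a, b, c, d) = (0.5453, -0.3309, 0.7702, 0): ad − bc = (0.5453)(0) − (-0.3309)(0.7702) = 0.2549 ≠ 0, so the state is entangled.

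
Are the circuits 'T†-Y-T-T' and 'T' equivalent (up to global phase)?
No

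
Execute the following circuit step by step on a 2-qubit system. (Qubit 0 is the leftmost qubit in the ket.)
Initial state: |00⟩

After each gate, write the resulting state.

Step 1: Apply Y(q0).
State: i|10⟩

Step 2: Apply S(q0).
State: -|10⟩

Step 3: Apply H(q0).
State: -1/√2|00⟩ + 1/√2|10⟩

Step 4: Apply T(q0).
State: -1/√2|00⟩ + (1/2 + (1/2)i)|10⟩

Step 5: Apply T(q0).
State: -1/√2|00⟩ + (1/√2)i|10⟩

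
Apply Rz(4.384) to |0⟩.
(-0.582 - 0.8132i)|0⟩

Rz(4.384) = [[e^(−iθ/2), 0], [0, e^(iθ/2)]] with e^(±iθ/2) = cos(θ/2) ± i·sin(θ/2); θ = 4.384, cos(θ/2) ≈ -0.582014, sin(θ/2) ≈ 0.813178.
With a = amp(|0⟩) = 1 and b = amp(|1⟩) = 0:
new amp(|0⟩) = (-0.582014 - 0.813178i)·a = (-0.582 - 0.8132i)
new amp(|1⟩) = (-0.582014 + 0.813178i)·b = 0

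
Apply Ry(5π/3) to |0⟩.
-0.866|0⟩ + 1/2|1⟩

Ry(5π/3) = [[cos(θ/2), −sin(θ/2)], [sin(θ/2), cos(θ/2)]]; θ = 5π/3, cos(θ/2) ≈ -0.866025, sin(θ/2) ≈ 0.5.
With a = amp(|0⟩) = 1 and b = amp(|1⟩) = 0:
new amp(|0⟩) = (-0.866025)·a + (-0.5)·b = -0.866
new amp(|1⟩) = (0.5)·a + (-0.866025)·b = 1/2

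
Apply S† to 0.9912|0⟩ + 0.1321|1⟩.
0.9912|0⟩ - 0.1321i|1⟩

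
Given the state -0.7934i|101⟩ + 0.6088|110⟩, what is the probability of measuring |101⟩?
0.6295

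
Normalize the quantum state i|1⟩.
i|1⟩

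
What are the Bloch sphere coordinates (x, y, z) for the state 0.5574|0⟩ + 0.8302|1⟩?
(0.9255, 0, -0.3785)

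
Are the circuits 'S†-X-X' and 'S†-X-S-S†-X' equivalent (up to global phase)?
Yes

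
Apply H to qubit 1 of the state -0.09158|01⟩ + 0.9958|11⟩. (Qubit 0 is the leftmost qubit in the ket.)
-0.06476|00⟩ + 0.06476|01⟩ + 0.7041|10⟩ - 0.7041|11⟩

H on qubit 1 mixes each pair of kets that differ only in qubit 1: amplitudes (a, b) of (|…0…⟩, |…1…⟩) become ((a + b)/√2, (a − b)/√2). Kets absent from the input have amplitude 0.
(|00⟩, |01⟩): (a, b) = (0, -0.09158) → (-0.06476, 0.06476)
(|10⟩, |11⟩): (a, b) = (0, 0.9958) → (0.7041, -0.7041)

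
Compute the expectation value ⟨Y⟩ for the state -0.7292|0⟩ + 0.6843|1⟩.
0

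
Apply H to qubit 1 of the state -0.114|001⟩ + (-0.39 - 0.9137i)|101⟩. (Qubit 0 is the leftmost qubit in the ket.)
-0.08061|001⟩ - 0.08061|011⟩ + (-0.2758 - 0.6461i)|101⟩ + (-0.2758 - 0.6461i)|111⟩

H on qubit 1 mixes each pair of kets that differ only in qubit 1: amplitudes (a, b) of (|…0…⟩, |…1…⟩) become ((a + b)/√2, (a − b)/√2). Kets absent from the input have amplitude 0.
(|001⟩, |011⟩): (a, b) = (-0.114, 0) → (-0.08061, -0.08061)
(|101⟩, |111⟩): (a, b) = ((-0.39 - 0.9137i), 0) → ((-0.2758 - 0.6461i), (-0.2758 - 0.6461i))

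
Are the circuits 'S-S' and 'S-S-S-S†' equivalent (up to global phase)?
Yes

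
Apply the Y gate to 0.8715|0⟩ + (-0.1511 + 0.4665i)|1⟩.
(0.4665 + 0.1511i)|0⟩ + 0.8715i|1⟩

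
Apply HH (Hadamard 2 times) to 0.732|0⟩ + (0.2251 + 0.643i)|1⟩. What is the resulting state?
0.732|0⟩ + (0.2251 + 0.643i)|1⟩

H² = I, so an even number of Hadamards cancels: H^2 = I and the state is unchanged.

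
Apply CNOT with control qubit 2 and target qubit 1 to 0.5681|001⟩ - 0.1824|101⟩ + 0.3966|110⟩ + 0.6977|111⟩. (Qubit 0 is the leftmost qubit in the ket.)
0.5681|011⟩ + 0.6977|101⟩ + 0.3966|110⟩ - 0.1824|111⟩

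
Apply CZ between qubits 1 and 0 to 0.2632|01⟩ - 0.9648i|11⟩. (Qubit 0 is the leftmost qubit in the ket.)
0.2632|01⟩ + 0.9648i|11⟩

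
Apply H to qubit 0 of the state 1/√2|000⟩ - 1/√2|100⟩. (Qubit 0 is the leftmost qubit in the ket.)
|100⟩

H on qubit 0 mixes each pair of kets that differ only in qubit 0: amplitudes (a, b) of (|…0…⟩, |…1…⟩) become ((a + b)/√2, (a − b)/√2). Kets absent from the input have amplitude 0.
(|000⟩, |100⟩): (a, b) = (1/√2, -1/√2) → (0, 1)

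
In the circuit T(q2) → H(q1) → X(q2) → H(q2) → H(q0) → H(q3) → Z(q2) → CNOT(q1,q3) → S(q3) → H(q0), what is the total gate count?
10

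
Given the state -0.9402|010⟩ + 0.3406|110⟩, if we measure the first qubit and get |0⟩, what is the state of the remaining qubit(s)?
-|10⟩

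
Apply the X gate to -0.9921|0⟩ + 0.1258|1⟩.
0.1258|0⟩ - 0.9921|1⟩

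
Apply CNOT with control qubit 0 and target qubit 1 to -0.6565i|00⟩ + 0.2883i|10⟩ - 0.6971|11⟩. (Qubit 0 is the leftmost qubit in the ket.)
-0.6565i|00⟩ - 0.6971|10⟩ + 0.2883i|11⟩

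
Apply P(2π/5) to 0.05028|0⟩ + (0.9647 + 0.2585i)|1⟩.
0.05028|0⟩ + (0.05226 + 0.9974i)|1⟩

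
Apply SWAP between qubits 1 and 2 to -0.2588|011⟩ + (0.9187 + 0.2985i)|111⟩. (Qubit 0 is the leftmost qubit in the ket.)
-0.2588|011⟩ + (0.9187 + 0.2985i)|111⟩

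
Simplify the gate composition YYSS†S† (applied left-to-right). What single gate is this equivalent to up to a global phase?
S†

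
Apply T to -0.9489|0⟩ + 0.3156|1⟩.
-0.9489|0⟩ + (0.2232 + 0.2232i)|1⟩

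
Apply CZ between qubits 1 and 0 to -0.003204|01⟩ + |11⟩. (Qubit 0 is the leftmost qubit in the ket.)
-0.003204|01⟩ - |11⟩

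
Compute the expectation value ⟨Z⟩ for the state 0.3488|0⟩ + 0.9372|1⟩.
-0.7567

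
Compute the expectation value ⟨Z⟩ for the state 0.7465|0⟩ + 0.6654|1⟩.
0.1145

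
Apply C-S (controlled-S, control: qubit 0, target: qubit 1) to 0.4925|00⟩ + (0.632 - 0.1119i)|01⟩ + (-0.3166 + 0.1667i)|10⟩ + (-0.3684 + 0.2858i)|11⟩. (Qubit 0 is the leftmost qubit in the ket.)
0.4925|00⟩ + (0.632 - 0.1119i)|01⟩ + (-0.3166 + 0.1667i)|10⟩ + (-0.2858 - 0.3684i)|11⟩

C-S leaves the control-|0⟩ kets |00⟩, |01⟩ unchanged and applies S to qubit 1 on the control-|1⟩ pair (|10⟩, |11⟩).
S = [[1, 0], [0, i]].
With a = amp(|10⟩) = (-0.3166 + 0.1667i) and b = amp(|11⟩) = (-0.3684 + 0.2858i):
new amp(|10⟩) = (1)·a = (-0.3166 + 0.1667i)
new amp(|11⟩) = (i)·b = (-0.2858 - 0.3684i)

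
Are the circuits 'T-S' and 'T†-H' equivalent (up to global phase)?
No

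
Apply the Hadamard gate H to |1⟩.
1/√2|0⟩ - 1/√2|1⟩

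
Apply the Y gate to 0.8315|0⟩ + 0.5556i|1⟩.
0.5556|0⟩ + 0.8315i|1⟩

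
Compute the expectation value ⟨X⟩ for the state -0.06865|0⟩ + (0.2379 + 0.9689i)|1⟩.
-0.03266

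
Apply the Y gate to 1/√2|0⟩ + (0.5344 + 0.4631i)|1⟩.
(0.4631 - 0.5344i)|0⟩ + (1/√2)i|1⟩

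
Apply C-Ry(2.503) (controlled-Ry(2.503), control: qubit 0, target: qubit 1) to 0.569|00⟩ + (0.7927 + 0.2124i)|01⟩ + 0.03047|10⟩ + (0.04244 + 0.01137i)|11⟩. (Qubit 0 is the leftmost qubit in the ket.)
0.569|00⟩ + (0.7927 + 0.2124i)|01⟩ + (-0.03073 - 0.0108i)|10⟩ + (0.04225 + 0.003569i)|11⟩

C-Ry(2.503) leaves the control-|0⟩ kets |00⟩, |01⟩ unchanged and applies Ry(2.503) to qubit 1 on the control-|1⟩ pair (|10⟩, |11⟩).
Ry(2.503) = [[cos(θ/2), −sin(θ/2)], [sin(θ/2), cos(θ/2)]]; θ = 2.503, cos(θ/2) ≈ 0.313899, sin(θ/2) ≈ 0.949457.
With a = amp(|10⟩) = 0.03047 and b = amp(|11⟩) = (0.04244 + 0.01137i):
new amp(|10⟩) = (0.313899)·a + (-0.949457)·b = (-0.03073 - 0.0108i)
new amp(|11⟩) = (0.949457)·a + (0.313899)·b = (0.04225 + 0.003569i)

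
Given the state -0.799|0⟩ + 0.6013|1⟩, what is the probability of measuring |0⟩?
0.6384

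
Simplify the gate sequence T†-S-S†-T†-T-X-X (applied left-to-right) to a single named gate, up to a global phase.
T†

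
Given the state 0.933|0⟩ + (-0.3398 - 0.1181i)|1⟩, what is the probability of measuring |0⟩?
0.8705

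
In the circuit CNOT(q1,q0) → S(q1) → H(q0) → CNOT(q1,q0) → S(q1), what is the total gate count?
5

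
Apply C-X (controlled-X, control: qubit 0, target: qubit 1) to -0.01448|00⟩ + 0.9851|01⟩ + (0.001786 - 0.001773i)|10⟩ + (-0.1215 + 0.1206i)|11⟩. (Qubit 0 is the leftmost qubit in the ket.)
-0.01448|00⟩ + 0.9851|01⟩ + (-0.1215 + 0.1206i)|10⟩ + (0.001786 - 0.001773i)|11⟩

C-X leaves the control-|0⟩ kets |00⟩, |01⟩ unchanged and applies X to qubit 1 on the control-|1⟩ pair (|10⟩, |11⟩).
X = [[0, 1], [1, 0]].
With a = amp(|10⟩) = (0.001786 - 0.001773i) and b = amp(|11⟩) = (-0.1215 + 0.1206i):
new amp(|10⟩) = (1)·b = (-0.1215 + 0.1206i)
new amp(|11⟩) = (1)·a = (0.001786 - 0.001773i)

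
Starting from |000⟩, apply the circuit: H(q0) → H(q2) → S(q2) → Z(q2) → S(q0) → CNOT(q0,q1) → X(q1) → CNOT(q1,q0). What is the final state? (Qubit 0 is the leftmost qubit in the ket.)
(1/2)i|100⟩ + 1/2|101⟩ + 1/2|110⟩ - (1/2)i|111⟩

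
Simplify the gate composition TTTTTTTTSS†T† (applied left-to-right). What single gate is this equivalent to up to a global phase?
T†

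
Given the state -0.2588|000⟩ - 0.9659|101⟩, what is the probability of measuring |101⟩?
0.933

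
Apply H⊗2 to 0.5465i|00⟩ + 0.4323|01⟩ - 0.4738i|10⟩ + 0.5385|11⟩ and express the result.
(0.4854 + 0.03635i)|00⟩ + (-0.4854 + 0.03635i)|01⟩ + (-0.0531 + 0.5102i)|10⟩ + (0.0531 + 0.5102i)|11⟩

H⊗2 gives amp(|y⟩) = (1/2) Σ_x (−1)^(x·y) amp(|x⟩), where x·y is the number of positions in which both x and y have a 1.
|00⟩: (0.5465i + 0.4323 - 0.4738i + 0.5385)/2 = (0.4854 + 0.03635i)
|01⟩: (0.5465i - 0.4323 - 0.4738i - 0.5385)/2 = (-0.4854 + 0.03635i)
|10⟩: (0.5465i + 0.4323 + 0.4738i - 0.5385)/2 = (-0.0531 + 0.5102i)
|11⟩: (0.5465i - 0.4323 + 0.4738i + 0.5385)/2 = (0.0531 + 0.5102i)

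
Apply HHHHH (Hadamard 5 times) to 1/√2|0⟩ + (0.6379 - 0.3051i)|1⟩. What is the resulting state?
(0.9511 - 0.2157i)|0⟩ + (0.04894 + 0.2157i)|1⟩

H² = I, so H^5 = H: a single Hadamard. With (a, b) = (1/√2, (0.6379 - 0.3051i)), H gives ((a + b)/√2, (a − b)/√2) = ((0.9511 - 0.2157i), (0.04894 + 0.2157i)).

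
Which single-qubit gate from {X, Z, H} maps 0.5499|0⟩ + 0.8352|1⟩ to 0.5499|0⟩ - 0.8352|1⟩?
Z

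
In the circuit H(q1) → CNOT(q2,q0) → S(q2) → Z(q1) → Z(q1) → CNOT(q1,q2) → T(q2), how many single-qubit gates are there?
5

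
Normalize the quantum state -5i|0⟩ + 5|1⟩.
-(1/√2)i|0⟩ + 1/√2|1⟩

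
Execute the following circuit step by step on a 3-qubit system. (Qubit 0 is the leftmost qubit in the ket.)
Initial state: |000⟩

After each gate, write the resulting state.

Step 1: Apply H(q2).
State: 1/√2|000⟩ + 1/√2|001⟩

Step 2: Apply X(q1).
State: 1/√2|010⟩ + 1/√2|011⟩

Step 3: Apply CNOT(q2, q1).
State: 1/√2|001⟩ + 1/√2|010⟩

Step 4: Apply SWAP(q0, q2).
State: 1/√2|010⟩ + 1/√2|100⟩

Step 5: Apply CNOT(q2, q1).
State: 1/√2|010⟩ + 1/√2|100⟩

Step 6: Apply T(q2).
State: 1/√2|010⟩ + 1/√2|100⟩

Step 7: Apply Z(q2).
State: 1/√2|010⟩ + 1/√2|100⟩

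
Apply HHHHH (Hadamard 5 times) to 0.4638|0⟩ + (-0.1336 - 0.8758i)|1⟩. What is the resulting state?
(0.2335 - 0.6193i)|0⟩ + (0.4224 + 0.6193i)|1⟩

H² = I, so H^5 = H: a single Hadamard. With (a, b) = (0.4638, (-0.1336 - 0.8758i)), H gives ((a + b)/√2, (a − b)/√2) = ((0.2335 - 0.6193i), (0.4224 + 0.6193i)).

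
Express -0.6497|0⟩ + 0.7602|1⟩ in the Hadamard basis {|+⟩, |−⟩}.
0.07814|+⟩ - 0.9969|−⟩

With |ψ⟩ = α|0⟩ + β|1⟩, the Hadamard-basis coefficients are ⟨+|ψ⟩ = (α + β)/√2 and ⟨−|ψ⟩ = (α − β)/√2.
Here α = -0.6497, β = 0.7602: (α + β)/√2 = 0.07814, (α − β)/√2 = -0.9969.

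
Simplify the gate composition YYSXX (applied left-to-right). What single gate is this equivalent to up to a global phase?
S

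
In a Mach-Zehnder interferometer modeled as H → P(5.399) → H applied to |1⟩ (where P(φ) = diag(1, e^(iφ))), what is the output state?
(0.183 + 0.3867i)|0⟩ + (0.817 - 0.3867i)|1⟩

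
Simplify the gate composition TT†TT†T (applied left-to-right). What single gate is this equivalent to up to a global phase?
T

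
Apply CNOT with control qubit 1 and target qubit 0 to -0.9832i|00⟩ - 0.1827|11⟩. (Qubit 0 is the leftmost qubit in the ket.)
-0.9832i|00⟩ - 0.1827|01⟩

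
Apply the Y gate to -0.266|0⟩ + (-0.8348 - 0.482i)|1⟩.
(-0.482 + 0.8348i)|0⟩ - 0.266i|1⟩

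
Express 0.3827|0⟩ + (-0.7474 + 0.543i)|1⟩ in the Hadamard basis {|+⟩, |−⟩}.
(-0.2579 + 0.384i)|+⟩ + (0.7991 - 0.384i)|−⟩

With |ψ⟩ = α|0⟩ + β|1⟩, the Hadamard-basis coefficients are ⟨+|ψ⟩ = (α + β)/√2 and ⟨−|ψ⟩ = (α − β)/√2.
Here α = 0.3827, β = (-0.7474 + 0.543i): (α + β)/√2 = (-0.2579 + 0.384i), (α − β)/√2 = (0.7991 - 0.384i).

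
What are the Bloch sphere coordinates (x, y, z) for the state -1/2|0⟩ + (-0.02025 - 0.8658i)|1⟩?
(0.02025, 0.8658, -0.5)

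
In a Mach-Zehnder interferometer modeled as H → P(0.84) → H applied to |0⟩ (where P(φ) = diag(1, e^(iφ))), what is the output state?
(0.8337 + 0.3723i)|0⟩ + (0.1663 - 0.3723i)|1⟩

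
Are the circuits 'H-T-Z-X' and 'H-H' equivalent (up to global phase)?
No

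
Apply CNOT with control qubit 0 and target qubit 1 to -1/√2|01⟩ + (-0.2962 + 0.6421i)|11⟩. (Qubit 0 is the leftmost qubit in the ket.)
-1/√2|01⟩ + (-0.2962 + 0.6421i)|10⟩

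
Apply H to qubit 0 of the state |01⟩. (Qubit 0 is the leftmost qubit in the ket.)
1/√2|01⟩ + 1/√2|11⟩

H on qubit 0 mixes each pair of kets that differ only in qubit 0: amplitudes (a, b) of (|…0…⟩, |…1…⟩) become ((a + b)/√2, (a − b)/√2). Kets absent from the input have amplitude 0.
(|01⟩, |11⟩): (a, b) = (1, 0) → (1/√2, 1/√2)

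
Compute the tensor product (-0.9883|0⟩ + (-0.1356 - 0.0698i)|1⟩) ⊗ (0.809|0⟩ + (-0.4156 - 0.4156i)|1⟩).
-0.7995|00⟩ + (0.4107 + 0.4107i)|01⟩ + (-0.1097 - 0.05647i)|10⟩ + (0.02735 + 0.08536i)|11⟩

amp(|b₁b₂…⟩) = product of the factor amplitudes for bits b₁, b₂, …; only kets whose every factor amplitude is nonzero survive.
|00⟩: (-0.9883)(0.809) = -0.7995
|01⟩: (-0.9883)(-0.4156 - 0.4156i) = (0.4107 + 0.4107i)
|10⟩: (-0.1356 - 0.0698i)(0.809) = (-0.1097 - 0.05647i)
|11⟩: (-0.1356 - 0.0698i)(-0.4156 - 0.4156i) = (0.02735 + 0.08536i)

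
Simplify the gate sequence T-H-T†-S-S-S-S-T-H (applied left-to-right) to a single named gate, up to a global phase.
T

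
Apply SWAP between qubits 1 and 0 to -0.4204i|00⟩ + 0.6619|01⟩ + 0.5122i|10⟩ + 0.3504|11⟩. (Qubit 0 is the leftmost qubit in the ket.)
-0.4204i|00⟩ + 0.5122i|01⟩ + 0.6619|10⟩ + 0.3504|11⟩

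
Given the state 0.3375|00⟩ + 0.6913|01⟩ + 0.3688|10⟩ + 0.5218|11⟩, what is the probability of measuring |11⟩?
0.2723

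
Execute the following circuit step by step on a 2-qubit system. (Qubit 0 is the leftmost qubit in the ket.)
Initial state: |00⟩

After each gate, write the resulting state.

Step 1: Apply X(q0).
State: |10⟩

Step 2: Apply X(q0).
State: |00⟩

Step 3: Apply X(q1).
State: |01⟩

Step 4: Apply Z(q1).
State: -|01⟩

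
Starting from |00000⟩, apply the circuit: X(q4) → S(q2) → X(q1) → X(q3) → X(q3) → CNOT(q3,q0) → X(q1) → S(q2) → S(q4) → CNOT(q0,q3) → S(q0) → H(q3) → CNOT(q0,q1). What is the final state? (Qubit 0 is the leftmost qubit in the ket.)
(1/√2)i|00001⟩ + (1/√2)i|00011⟩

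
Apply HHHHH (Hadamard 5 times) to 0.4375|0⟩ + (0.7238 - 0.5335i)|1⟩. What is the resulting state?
(0.8212 - 0.3772i)|0⟩ + (-0.2024 + 0.3772i)|1⟩

H² = I, so H^5 = H: a single Hadamard. With (a, b) = (0.4375, (0.7238 - 0.5335i)), H gives ((a + b)/√2, (a − b)/√2) = ((0.8212 - 0.3772i), (-0.2024 + 0.3772i)).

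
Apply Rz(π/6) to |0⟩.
(0.9659 - 0.2588i)|0⟩

Rz(π/6) = [[e^(−iθ/2), 0], [0, e^(iθ/2)]] with e^(±iθ/2) = cos(θ/2) ± i·sin(θ/2); θ = π/6, cos(θ/2) ≈ 0.965926, sin(θ/2) ≈ 0.258819.
With a = amp(|0⟩) = 1 and b = amp(|1⟩) = 0:
new amp(|0⟩) = (0.965926 - 0.258819i)·a = (0.9659 - 0.2588i)
new amp(|1⟩) = (0.965926 + 0.258819i)·b = 0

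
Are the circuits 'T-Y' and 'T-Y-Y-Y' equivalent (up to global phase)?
Yes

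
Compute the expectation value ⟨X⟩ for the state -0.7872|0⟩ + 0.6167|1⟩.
-0.9709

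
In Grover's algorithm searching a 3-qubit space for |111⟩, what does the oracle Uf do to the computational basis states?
Uf|x⟩ = -|x⟩ if x = 111, else |x⟩ (phase flip on target)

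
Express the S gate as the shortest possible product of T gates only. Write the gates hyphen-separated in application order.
T-T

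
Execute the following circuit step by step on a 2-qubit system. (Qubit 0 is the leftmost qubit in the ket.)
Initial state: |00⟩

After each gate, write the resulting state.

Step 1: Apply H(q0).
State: 1/√2|00⟩ + 1/√2|10⟩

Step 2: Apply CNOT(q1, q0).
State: 1/√2|00⟩ + 1/√2|10⟩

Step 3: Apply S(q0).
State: 1/√2|00⟩ + (1/√2)i|10⟩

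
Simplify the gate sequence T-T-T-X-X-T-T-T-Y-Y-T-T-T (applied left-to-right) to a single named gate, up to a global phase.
T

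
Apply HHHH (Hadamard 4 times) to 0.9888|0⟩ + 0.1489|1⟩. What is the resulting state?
0.9888|0⟩ + 0.1489|1⟩

H² = I, so an even number of Hadamards cancels: H^4 = I and the state is unchanged.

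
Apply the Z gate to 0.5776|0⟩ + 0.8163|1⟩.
0.5776|0⟩ - 0.8163|1⟩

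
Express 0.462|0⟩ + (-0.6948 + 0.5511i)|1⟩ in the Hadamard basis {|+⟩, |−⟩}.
(-0.1646 + 0.3897i)|+⟩ + (0.818 - 0.3897i)|−⟩

With |ψ⟩ = α|0⟩ + β|1⟩, the Hadamard-basis coefficients are ⟨+|ψ⟩ = (α + β)/√2 and ⟨−|ψ⟩ = (α − β)/√2.
Here α = 0.462, β = (-0.6948 + 0.5511i): (α + β)/√2 = (-0.1646 + 0.3897i), (α − β)/√2 = (0.818 - 0.3897i).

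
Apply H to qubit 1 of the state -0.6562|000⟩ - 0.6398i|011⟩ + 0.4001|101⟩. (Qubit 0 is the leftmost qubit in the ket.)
-0.464|000⟩ - 0.4524i|001⟩ - 0.464|010⟩ + 0.4524i|011⟩ + 0.2829|101⟩ + 0.2829|111⟩

H on qubit 1 mixes each pair of kets that differ only in qubit 1: amplitudes (a, b) of (|…0…⟩, |…1…⟩) become ((a + b)/√2, (a − b)/√2). Kets absent from the input have amplitude 0.
(|000⟩, |010⟩): (a, b) = (-0.6562, 0) → (-0.464, -0.464)
(|001⟩, |011⟩): (a, b) = (0, -0.6398i) → (-0.4524i, 0.4524i)
(|101⟩, |111⟩): (a, b) = (0.4001, 0) → (0.2829, 0.2829)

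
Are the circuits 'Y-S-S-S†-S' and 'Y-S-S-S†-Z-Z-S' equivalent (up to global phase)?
Yes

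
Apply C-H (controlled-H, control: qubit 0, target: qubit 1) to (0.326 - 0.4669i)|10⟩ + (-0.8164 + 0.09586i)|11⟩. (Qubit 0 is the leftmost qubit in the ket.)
(-0.3468 - 0.2624i)|10⟩ + (0.8078 - 0.3979i)|11⟩

C-H leaves the control-|0⟩ kets |00⟩, |01⟩ unchanged and applies H to qubit 1 on the control-|1⟩ pair (|10⟩, |11⟩).
H = [[1/√2, 1/√2], [1/√2, -1/√2]].
With a = amp(|10⟩) = (0.326 - 0.4669i) and b = amp(|11⟩) = (-0.8164 + 0.09586i):
new amp(|10⟩) = (1/√2)·a + (1/√2)·b = (-0.3468 - 0.2624i)
new amp(|11⟩) = (1/√2)·a + (-1/√2)·b = (0.8078 - 0.3979i)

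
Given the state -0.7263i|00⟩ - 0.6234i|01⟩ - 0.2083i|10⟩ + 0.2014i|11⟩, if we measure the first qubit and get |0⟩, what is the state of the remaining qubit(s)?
-0.7588i|0⟩ - 0.6513i|1⟩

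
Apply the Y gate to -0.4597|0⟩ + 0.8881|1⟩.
-0.8881i|0⟩ - 0.4597i|1⟩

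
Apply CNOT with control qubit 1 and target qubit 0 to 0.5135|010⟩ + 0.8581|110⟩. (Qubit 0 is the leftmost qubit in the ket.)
0.8581|010⟩ + 0.5135|110⟩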